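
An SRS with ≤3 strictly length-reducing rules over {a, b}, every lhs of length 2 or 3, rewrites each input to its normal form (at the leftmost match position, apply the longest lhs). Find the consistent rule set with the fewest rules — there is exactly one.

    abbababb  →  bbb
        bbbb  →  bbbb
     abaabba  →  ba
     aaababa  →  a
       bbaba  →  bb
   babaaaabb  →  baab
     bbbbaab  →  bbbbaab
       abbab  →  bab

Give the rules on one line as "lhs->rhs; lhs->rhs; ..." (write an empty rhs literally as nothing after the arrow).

aba->; abb->b

  | abbababb => bababb => bbb
  | bbbb
  | abaabba => abba => ba
  | aaababa => aaba => a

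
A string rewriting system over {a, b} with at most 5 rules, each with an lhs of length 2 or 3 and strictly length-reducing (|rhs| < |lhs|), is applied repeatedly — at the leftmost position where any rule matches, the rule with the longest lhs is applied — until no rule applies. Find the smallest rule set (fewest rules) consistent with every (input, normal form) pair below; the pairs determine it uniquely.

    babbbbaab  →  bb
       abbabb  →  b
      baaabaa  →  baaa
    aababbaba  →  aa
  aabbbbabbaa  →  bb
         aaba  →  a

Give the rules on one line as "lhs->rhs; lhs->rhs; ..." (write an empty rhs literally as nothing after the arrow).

  | babbbbaab => baabbaab => bbaab => bab => bb
  | abbabb => aaabb => ab => b
  | baaabaa => baaa
  | aababbaba => abbaba => aaaba => aa

aab->; ab->b; abb->aa; bba->b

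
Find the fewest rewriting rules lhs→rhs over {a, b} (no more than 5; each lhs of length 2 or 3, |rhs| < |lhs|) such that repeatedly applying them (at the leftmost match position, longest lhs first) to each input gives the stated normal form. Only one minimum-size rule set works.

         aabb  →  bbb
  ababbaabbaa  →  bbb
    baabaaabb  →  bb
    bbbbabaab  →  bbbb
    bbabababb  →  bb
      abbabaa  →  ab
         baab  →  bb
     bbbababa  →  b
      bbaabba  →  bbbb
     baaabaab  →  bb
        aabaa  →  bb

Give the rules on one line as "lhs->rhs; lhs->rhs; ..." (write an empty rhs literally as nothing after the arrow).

  | aabb => bbb
  | ababbaabbaa => aaabaabbaa => babaabbaa => aaaabbaa => baabbaa => bbbaa => bbb
  | baabaaabb => bbaaabb => bbabb => baab => bb
  | bbbbabaab => bbbaaaab => bbbaab => bbbb

aa->b; ba->b; baa->b; bab->aa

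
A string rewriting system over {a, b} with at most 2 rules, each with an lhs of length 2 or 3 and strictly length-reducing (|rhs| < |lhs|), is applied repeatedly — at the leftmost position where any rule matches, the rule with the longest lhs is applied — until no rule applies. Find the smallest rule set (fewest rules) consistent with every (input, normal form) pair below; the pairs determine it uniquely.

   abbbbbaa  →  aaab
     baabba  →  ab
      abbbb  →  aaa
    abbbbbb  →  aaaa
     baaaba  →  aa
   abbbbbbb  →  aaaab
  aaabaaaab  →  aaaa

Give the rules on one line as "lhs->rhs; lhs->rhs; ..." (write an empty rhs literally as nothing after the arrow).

  | abbbbbaa => aabbbaa => aaabaa => aaaba => aaab
  | baabba => babba => bbba => aba => ab
  | abbbb => aabb => aaa
  | abbbbbb => aabbbb => aaabb => aaaa

ba->b; bb->a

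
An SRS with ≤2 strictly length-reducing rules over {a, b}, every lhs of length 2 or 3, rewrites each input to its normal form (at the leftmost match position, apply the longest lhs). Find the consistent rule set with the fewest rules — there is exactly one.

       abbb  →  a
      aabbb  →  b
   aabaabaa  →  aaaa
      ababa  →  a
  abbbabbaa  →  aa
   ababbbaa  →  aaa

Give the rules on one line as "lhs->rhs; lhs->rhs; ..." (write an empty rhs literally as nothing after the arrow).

  | abbb => bb => a
  | aabbb => abb => b
  | aabaabaa => aaabaa => aaaa
  | ababa => aba => a

ab->; bb->a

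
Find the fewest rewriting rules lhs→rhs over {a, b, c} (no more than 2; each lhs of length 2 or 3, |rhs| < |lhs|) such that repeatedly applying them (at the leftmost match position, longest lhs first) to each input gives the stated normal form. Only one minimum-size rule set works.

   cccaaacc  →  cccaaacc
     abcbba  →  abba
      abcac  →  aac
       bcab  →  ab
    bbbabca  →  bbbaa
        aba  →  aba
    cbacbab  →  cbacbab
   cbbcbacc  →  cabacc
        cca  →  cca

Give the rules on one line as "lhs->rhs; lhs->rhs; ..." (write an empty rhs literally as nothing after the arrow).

bbc->a; bc->

  | cccaaacc
  | abcbba => abba
  | abcac => aac
  | bcab => ab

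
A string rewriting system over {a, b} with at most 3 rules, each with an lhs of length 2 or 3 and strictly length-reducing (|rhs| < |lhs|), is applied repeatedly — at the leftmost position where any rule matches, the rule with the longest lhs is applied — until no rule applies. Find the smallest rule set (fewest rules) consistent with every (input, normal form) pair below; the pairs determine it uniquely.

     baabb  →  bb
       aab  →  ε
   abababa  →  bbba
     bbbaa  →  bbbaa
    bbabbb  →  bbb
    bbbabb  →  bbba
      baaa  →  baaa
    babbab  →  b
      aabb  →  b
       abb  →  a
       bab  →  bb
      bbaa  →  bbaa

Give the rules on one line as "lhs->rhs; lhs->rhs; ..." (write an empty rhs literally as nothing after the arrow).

aab->; ab->b; abb->a

  | baabb => bb
  | aab => ε
  | abababa => bababa => bbaba => bbba
  | bbbaa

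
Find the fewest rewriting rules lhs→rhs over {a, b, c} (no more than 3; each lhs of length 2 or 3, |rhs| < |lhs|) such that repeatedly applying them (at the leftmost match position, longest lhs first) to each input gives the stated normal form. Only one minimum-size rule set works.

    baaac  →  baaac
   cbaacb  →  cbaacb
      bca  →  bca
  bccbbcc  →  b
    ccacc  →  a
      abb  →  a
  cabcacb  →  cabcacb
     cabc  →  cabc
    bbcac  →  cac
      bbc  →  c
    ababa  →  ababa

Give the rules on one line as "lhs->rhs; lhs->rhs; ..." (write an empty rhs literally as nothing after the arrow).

  | baaac
  | cbaacb
  | bca
  | bccbbcc => bbbcc => bcc => b

bb->; cc->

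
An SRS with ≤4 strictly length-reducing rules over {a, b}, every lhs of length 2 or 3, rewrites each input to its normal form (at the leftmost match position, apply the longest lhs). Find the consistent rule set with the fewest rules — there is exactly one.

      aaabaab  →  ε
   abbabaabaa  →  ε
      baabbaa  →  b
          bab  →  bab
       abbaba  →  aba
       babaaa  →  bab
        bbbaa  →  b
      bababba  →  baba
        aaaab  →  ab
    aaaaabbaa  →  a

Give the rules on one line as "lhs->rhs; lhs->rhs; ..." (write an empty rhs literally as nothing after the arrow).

  | aaabaab => baab => bb => ε
  | abbabaabaa => abaabaa => abbaa => aa => ε
  | baabbaa => bbbaa => baa => b
  | bab

aa->; aaa->; bb->; bba->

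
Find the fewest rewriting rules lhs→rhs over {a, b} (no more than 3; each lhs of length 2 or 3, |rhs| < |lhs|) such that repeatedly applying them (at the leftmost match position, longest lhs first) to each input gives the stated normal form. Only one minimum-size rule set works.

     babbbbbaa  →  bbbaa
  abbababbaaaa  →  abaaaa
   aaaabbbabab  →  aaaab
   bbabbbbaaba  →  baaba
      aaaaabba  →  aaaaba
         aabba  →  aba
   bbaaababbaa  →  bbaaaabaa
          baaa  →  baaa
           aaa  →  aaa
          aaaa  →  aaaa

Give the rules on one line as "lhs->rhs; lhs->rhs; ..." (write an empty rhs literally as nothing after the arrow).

  | babbbbbaa => abbbbaa => bbbaa
  | abbababbaaaa => bababbaaaa => aabbaaaa => abaaaa
  | aaaabbbabab => aaabbabab => aababab => aaaab
  | bbabbbbaaba => babbbaaba => abbaaba => baaba

abb->b; bab->a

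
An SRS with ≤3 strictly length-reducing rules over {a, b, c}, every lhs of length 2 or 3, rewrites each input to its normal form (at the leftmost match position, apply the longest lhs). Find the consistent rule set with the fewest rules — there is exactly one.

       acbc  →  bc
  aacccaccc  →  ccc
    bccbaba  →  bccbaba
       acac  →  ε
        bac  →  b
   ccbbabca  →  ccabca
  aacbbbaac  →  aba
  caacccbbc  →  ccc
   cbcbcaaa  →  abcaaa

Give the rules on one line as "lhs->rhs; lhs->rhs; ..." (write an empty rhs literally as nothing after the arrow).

  | acbc => bc
  | aacccaccc => accaccc => caccc => ccc
  | bccbaba
  | acac => ac => ε

ac->; bb->; cbc->a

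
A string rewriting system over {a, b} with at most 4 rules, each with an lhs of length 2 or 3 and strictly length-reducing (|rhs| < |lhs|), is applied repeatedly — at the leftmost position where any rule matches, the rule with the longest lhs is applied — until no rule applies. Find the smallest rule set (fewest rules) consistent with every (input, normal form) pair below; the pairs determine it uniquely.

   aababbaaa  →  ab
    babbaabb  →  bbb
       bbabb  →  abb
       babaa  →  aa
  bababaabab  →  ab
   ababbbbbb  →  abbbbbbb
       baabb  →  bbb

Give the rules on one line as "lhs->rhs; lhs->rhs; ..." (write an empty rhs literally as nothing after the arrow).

aab->ab; ba->b; bba->a

  | aababbaaa => ababbaaa => abbbaaa => abaaa => abaa => aba => ab
  | babbaabb => bbbaabb => baabb => babb => bbb
  | bbabb => abb
  | babaa => bbaa => aa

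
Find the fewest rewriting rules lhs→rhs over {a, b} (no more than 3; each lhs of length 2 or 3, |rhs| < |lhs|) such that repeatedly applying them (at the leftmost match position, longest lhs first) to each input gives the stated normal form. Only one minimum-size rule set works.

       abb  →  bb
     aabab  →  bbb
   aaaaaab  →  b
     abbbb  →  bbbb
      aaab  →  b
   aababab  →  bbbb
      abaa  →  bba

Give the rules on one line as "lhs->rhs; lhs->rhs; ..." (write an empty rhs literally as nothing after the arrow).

ab->b; aba->bb

  | abb => bb
  | aabab => abbb => bbb
  | aaaaaab => aaaaab => aaaab => aaab => aab => ab => b
  | abbbb => bbbb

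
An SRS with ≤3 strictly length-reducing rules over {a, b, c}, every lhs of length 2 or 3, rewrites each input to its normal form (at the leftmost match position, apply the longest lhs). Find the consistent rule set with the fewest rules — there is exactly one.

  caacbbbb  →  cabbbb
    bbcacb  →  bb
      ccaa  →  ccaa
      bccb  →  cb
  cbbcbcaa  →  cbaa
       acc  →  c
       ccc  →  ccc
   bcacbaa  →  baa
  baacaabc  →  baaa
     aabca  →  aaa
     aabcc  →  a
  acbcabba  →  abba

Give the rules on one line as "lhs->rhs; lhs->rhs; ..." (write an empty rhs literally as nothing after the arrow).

ac->; bc->

  | caacbbbb => cabbbb
  | bbcacb => bacb => bb
  | ccaa
  | bccb => cb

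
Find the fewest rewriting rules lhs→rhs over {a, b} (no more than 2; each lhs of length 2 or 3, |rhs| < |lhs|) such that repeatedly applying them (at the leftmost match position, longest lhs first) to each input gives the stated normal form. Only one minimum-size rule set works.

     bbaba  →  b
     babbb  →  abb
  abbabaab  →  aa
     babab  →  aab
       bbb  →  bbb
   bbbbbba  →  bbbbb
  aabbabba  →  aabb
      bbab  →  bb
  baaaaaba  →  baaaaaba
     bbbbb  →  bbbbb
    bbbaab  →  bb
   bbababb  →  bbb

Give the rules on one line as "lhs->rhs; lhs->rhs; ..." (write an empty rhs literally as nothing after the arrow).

bab->a; bba->b

  | bbaba => bba => b
  | babbb => abb
  | abbabaab => abbaab => abab => aa
  | babab => aab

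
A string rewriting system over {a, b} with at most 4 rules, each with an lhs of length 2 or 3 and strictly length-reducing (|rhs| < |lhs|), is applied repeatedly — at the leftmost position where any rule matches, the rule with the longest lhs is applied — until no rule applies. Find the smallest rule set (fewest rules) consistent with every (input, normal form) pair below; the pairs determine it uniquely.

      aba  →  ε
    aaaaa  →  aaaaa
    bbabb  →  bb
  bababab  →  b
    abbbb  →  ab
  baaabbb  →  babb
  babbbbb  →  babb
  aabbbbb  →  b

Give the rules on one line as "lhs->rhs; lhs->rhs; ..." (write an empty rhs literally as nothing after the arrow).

  | aba => ε
  | aaaaa
  | bbabb => bb
  | bababab => bbab => b

aab->; aba->; bba->; bbb->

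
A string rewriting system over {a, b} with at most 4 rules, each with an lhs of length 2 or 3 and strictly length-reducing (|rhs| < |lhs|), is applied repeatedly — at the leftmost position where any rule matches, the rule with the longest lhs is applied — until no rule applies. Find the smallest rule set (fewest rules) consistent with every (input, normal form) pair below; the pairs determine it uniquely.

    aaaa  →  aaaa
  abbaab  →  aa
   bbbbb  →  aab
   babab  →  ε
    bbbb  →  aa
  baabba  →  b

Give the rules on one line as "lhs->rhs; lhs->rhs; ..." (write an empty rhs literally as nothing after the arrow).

  | aaaa
  | abbaab => abab => abb => aa
  | bbbbb => abbb => aab
  | babab => babb => baa => ε

aba->ab; baa->; bb->a; bba->b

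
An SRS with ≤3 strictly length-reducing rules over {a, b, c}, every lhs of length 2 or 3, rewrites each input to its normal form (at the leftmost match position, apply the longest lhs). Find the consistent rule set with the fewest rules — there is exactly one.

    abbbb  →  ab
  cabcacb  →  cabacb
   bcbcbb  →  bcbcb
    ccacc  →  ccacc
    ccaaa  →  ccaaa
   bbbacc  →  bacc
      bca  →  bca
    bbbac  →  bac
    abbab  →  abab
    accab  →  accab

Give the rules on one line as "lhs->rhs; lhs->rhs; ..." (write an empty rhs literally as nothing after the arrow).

abc->ab; bb->b

  | abbbb => abbb => abb => ab
  | cabcacb => cabacb
  | bcbcbb => bcbcb
  | ccacc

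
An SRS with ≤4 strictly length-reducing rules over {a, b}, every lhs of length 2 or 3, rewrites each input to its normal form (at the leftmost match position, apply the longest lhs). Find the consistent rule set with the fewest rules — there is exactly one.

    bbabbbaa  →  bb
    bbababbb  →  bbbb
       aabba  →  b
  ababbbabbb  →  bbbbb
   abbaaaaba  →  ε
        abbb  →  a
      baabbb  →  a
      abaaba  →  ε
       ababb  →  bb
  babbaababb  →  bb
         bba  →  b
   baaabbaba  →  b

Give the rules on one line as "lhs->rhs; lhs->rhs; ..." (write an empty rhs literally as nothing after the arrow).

aa->; ab->a; ba->

  | bbabbbaa => bbbbaa => bbba => bb
  | bbababbb => bbabbb => bbbb
  | aabba => bba => b
  | ababbbabbb => aabbbabbb => bbbabbb => bbbbb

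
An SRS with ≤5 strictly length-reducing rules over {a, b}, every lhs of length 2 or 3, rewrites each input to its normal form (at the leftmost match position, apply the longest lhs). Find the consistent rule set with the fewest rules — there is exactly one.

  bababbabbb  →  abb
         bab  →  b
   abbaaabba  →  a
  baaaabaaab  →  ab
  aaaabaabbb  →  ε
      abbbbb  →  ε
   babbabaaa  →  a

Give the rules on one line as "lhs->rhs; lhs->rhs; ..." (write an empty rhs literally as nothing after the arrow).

aa->; aab->aa; ba->; bbb->ab

  | bababbabbb => babbabbb => bbabbb => bbbb => abb
  | bab => b
  | abbaaabba => abaabba => aabba => aaba => aaa => a
  | baaaabaaab => aaabaaab => abaaab => aaab => ab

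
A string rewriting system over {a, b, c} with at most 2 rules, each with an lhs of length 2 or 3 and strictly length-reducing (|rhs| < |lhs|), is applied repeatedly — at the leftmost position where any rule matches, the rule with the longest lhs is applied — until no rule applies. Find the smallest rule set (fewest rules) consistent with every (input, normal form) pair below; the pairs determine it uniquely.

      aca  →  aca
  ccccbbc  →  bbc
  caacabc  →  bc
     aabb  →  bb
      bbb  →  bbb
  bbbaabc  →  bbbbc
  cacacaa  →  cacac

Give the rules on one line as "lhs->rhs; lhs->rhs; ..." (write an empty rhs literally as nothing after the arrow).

aa->; cc->a

  | aca
  | ccccbbc => accbbc => aabbc => bbc
  | caacabc => ccabc => aabc => bc
  | aabb => bb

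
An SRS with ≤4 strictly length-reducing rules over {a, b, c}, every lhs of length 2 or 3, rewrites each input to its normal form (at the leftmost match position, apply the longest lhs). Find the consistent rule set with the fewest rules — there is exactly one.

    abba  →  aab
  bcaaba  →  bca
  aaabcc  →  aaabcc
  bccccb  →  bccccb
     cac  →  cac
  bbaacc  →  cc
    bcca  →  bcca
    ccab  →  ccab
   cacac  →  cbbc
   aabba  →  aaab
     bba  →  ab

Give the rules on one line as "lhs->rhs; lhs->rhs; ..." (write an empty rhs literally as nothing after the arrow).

  | abba => aab
  | bcaaba => bca
  | aaabcc
  | bccccb

aba->; aca->bb; bba->ab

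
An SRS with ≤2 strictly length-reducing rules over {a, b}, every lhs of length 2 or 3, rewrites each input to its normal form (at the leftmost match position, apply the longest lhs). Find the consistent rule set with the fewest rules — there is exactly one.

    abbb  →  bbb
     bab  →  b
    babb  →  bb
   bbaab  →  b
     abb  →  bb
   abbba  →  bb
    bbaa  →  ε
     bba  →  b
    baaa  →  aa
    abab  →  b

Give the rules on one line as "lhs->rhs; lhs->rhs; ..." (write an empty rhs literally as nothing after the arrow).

ab->b; ba->

  | abbb => bbb
  | bab => b
  | babb => bb
  | bbaab => bab => b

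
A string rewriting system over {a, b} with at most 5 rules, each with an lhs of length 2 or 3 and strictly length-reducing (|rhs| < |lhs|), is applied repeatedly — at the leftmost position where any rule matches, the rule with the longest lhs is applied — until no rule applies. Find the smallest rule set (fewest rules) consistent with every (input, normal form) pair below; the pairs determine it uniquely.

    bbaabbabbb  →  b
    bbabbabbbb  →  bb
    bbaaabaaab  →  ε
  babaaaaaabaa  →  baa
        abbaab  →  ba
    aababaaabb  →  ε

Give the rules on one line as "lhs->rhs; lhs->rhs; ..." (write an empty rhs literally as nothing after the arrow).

aaa->; ab->; aba->; bbb->a

  | bbaabbabbb => bbababbb => bbbbb => abb => b
  | bbabbabbbb => bbbabbbb => aabbbb => abbb => bb
  | bbaaabaaab => bbbaaab => aaaab => ab => ε
  | babaaaaaabaa => baaaaabaa => baabaa => baa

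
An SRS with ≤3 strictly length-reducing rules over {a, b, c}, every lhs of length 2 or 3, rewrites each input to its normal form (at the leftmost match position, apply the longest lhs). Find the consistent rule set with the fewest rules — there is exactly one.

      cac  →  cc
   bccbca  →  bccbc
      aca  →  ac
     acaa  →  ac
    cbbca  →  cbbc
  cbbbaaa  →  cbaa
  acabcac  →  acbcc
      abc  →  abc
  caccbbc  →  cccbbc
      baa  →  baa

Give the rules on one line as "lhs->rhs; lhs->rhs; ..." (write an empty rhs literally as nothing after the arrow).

  | cac => cc
  | bccbca => bccbc
  | aca => ac
  | acaa => aca => ac

bba->; ca->c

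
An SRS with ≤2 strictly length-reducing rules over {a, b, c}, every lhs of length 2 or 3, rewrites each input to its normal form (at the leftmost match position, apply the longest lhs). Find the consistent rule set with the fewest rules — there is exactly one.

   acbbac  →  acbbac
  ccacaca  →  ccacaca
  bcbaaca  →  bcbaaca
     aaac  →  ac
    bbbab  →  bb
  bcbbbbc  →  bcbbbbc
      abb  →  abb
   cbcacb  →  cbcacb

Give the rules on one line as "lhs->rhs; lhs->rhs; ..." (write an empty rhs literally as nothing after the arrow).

aaa->a; bab->

  | acbbac
  | ccacaca
  | bcbaaca
  | aaac => ac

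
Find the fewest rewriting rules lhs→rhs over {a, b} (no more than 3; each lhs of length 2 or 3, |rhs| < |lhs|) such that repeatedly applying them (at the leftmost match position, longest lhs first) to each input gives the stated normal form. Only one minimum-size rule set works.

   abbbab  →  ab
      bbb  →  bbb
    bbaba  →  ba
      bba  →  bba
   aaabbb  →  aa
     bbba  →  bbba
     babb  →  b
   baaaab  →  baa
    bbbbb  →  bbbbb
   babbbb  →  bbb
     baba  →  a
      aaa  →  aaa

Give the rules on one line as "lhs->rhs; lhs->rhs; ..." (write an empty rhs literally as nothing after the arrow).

aab->; abb->aa; bab->

  | abbbab => aabab => ab
  | bbb
  | bbaba => ba
  | bba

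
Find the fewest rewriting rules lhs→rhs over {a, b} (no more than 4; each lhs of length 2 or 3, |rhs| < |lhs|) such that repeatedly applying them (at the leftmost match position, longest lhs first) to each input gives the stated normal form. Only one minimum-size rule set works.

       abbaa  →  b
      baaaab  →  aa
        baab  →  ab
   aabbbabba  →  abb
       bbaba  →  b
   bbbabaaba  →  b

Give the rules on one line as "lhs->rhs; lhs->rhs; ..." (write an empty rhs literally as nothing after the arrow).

  | abbaa => aba => b
  | baaaab => aaab => aa
  | baab => ab
  | aabbbabba => abbabba => abbba => abb

aab->a; aba->b; ba->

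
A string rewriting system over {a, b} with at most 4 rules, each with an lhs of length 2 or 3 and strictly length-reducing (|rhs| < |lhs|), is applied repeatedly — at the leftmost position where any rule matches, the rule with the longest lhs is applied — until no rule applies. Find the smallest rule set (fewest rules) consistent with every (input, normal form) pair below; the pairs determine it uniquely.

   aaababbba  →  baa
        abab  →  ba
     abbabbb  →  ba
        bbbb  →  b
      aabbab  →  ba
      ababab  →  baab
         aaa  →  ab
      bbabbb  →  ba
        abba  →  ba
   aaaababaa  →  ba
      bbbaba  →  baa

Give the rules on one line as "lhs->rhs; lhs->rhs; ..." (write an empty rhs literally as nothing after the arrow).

aaa->ab; aba->ba; bab->ba; bb->b

  | aaababbba => abbabbba => ababbba => babbba => babba => baba => baa
  | abab => bab => ba
  | abbabbb => ababbb => babbb => babb => bab => ba
  | bbbb => bbb => bb => b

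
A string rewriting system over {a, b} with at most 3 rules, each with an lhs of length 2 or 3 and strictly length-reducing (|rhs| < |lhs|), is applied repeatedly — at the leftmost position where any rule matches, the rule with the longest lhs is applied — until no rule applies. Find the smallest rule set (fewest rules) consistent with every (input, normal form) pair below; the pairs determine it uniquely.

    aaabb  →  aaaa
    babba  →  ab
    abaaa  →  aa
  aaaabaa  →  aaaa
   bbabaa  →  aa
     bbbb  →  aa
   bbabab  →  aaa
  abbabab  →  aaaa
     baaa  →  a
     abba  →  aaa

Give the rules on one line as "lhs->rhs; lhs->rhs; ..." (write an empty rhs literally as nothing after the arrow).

  | aaabb => aaaa
  | babba => bbba => aba => ab
  | abaaa => aa
  | aaaabaa => aaaa

ba->b; baa->; bb->a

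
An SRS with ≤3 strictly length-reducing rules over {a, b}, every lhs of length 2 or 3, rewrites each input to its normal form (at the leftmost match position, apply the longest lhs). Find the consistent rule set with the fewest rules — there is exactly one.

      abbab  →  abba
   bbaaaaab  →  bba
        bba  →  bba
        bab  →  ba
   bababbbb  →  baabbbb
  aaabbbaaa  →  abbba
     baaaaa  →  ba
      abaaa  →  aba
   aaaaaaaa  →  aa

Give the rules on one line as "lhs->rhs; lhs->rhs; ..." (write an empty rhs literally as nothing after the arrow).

aaa->a; bab->ba

  | abbab => abba
  | bbaaaaab => bbaaab => bbab => bba
  | bba
  | bab => ba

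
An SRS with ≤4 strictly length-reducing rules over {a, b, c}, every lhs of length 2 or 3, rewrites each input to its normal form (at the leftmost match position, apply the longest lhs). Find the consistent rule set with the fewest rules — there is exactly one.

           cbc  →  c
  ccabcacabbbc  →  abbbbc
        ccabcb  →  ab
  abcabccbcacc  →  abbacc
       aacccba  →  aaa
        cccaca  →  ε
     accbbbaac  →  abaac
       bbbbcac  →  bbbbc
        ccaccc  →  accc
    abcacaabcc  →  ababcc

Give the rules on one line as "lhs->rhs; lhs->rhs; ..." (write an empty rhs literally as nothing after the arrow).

ca->; cb->; cca->a

  | cbc => c
  | ccabcacabbbc => abcacabbbc => abcabbbc => abbbbc
  | ccabcb => abcb => ab
  | abcabccbcacc => abbccbcacc => abbccacc => abbacc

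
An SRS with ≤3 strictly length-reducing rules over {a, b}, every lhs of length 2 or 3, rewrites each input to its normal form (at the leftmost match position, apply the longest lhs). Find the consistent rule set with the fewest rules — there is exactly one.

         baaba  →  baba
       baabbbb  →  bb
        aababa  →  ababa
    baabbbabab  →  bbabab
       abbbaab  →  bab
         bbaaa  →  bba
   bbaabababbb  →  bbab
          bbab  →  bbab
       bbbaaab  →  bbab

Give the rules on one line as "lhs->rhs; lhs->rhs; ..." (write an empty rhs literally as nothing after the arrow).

aa->a; abb->; bbb->bb

  | baaba => baba
  | baabbbb => babbbb => bbb => bb
  | aababa => ababa
  | baabbbabab => babbbabab => bbabab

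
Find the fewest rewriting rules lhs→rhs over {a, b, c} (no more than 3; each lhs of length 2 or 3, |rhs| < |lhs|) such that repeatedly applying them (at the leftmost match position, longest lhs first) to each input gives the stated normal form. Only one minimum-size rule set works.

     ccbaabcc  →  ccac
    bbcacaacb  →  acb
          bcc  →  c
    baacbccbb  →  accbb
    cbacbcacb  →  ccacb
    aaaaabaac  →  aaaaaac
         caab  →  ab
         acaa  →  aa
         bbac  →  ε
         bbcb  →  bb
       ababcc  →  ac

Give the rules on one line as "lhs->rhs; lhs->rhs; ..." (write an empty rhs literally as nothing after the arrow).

  | ccbaabcc => ccabcc => ccac
  | bbcacaacb => bacaacb => caacb => acb
  | bcc => c
  | baacbccbb => acbccbb => accbb

ba->; bc->; caa->a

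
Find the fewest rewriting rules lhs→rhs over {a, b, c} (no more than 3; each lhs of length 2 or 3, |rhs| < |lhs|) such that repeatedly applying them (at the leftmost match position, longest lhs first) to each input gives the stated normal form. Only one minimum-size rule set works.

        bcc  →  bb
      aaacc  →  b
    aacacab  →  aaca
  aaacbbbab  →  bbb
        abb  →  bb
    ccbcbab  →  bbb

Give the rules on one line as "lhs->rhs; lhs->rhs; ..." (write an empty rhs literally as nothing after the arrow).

ab->b; cb->; cc->b

  | bcc => bb
  | aaacc => aaab => aab => ab => b
  | aacacab => aacacb => aaca
  | aaacbbbab => aaabbab => aabbab => abbab => bbab => bbb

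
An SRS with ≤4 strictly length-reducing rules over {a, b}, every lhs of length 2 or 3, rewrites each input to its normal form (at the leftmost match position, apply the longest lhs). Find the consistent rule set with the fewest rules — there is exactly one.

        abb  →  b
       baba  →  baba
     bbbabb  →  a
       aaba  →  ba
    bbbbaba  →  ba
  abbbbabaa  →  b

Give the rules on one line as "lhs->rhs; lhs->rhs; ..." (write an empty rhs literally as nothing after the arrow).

aa->; abb->b; bb->a; bbb->bb

  | abb => b
  | baba
  | bbbabb => bbabb => aabb => bb => a
  | aaba => ba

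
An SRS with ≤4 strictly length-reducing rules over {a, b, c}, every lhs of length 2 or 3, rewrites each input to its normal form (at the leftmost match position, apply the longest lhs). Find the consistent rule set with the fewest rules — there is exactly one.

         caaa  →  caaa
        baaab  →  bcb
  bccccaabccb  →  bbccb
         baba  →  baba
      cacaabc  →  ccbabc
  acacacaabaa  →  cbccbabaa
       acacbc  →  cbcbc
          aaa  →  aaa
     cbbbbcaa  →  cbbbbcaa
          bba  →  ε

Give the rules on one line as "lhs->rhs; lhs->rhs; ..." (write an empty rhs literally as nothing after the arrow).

  | caaa
  | baaab => baca => bcb
  | bccccaabccb => bccabccb => bbccb
  | baba

aab->ca; aca->cb; bba->; cca->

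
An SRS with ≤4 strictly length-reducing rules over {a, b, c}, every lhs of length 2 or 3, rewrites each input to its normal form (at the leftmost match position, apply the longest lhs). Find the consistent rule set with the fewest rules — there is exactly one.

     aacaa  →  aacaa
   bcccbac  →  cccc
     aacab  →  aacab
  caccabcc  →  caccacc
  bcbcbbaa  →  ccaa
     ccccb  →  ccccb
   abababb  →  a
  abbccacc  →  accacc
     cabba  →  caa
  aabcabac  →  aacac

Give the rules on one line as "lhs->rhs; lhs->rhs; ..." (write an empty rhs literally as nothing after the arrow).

ba->; bb->; bc->c

  | aacaa
  | bcccbac => cccbac => cccc
  | aacab
  | caccabcc => caccacc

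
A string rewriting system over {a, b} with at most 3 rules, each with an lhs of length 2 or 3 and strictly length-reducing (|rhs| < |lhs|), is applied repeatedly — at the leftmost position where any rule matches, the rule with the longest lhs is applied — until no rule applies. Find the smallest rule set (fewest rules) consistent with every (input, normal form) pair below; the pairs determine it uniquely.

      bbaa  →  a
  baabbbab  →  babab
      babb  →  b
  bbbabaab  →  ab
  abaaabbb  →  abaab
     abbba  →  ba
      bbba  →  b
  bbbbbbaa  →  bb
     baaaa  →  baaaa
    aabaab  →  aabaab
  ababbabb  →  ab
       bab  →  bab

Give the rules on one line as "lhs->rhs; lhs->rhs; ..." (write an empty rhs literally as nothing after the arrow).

abb->; bba->

  | bbaa => a
  | baabbbab => babab
  | babb => b
  | bbbabaab => bbaab => ab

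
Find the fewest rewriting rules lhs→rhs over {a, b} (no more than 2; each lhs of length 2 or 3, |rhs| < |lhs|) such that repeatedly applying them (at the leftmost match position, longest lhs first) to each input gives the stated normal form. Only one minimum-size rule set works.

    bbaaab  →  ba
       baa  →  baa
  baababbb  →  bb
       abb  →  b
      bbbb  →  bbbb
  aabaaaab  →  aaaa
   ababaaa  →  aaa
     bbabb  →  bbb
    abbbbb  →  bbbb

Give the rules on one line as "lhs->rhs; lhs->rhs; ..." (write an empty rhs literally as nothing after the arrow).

  | bbaaab => baab => ba
  | baa
  | baababbb => baabbb => babb => bb
  | abb => b

ab->; bba->b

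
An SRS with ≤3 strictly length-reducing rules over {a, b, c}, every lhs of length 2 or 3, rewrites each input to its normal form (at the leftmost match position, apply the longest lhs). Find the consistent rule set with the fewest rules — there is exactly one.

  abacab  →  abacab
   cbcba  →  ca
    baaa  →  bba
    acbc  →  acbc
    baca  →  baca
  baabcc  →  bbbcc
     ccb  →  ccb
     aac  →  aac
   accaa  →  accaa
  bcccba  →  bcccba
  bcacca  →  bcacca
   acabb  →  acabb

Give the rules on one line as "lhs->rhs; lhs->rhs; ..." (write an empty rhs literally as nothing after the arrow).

  | abacab
  | cbcba => ca
  | baaa => bba
  | acbc

baa->bb; bcb->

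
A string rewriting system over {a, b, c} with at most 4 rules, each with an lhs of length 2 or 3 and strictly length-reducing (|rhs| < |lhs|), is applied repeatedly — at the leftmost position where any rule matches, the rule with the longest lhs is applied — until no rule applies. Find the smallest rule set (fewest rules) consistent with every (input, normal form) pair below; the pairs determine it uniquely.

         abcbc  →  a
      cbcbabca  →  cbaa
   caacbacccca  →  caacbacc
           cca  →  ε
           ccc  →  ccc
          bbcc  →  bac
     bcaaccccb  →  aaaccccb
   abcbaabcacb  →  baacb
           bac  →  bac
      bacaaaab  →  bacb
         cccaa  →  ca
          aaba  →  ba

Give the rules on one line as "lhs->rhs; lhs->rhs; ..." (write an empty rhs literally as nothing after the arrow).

  | abcbc => bcbc => abc => bc => a
  | cbcbabca => cababca => cbabca => cbbca => cbaa
  | caacbacccca => caacbacc
  | cca => ε

ab->b; bc->a; cca->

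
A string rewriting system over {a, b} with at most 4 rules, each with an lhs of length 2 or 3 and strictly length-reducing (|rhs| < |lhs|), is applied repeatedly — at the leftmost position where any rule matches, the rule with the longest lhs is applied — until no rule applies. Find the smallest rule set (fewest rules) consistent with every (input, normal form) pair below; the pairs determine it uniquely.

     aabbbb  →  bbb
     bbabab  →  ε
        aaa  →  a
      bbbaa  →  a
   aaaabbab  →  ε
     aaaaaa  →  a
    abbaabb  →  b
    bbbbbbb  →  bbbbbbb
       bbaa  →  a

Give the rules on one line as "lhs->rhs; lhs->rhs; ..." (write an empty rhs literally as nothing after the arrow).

aa->a; ab->; ba->a

  | aabbbb => abbbb => bbb
  | bbabab => babab => abab => ab => ε
  | aaa => aa => a
  | bbbaa => bbaa => baa => aa => a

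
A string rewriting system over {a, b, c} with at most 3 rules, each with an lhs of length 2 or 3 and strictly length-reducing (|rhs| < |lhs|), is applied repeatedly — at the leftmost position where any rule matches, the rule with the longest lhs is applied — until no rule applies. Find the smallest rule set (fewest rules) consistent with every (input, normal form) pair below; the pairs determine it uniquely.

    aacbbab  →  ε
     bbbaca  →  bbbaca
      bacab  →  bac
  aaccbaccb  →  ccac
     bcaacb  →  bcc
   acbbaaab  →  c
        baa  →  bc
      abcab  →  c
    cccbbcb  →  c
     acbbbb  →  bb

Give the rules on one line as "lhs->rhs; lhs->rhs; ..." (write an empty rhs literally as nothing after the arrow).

  | aacbbab => ccbbab => cbab => ab => ε
  | bbbaca
  | bacab => bac
  | aaccbaccb => cccbaccb => ccaccb => ccac

aa->c; ab->; cb->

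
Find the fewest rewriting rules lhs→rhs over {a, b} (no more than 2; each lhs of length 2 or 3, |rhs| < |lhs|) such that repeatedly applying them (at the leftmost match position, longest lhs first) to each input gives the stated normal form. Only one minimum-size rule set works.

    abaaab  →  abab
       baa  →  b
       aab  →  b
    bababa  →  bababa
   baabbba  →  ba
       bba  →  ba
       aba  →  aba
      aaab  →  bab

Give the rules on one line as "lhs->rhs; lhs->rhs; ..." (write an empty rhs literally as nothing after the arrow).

  | abaaab => abbab => abab
  | baa => bb => b
  | aab => bb => b
  | bababa

aa->b; bb->b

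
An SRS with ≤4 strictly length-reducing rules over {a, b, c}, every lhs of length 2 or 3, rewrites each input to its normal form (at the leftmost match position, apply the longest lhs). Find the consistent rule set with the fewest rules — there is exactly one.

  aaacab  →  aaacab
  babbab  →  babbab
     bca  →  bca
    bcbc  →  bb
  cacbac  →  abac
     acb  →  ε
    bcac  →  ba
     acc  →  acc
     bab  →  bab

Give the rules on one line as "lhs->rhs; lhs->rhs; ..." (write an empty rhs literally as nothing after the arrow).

  | aaacab
  | babbab
  | bca
  | bcbc => bb

acb->; cac->a; cbc->b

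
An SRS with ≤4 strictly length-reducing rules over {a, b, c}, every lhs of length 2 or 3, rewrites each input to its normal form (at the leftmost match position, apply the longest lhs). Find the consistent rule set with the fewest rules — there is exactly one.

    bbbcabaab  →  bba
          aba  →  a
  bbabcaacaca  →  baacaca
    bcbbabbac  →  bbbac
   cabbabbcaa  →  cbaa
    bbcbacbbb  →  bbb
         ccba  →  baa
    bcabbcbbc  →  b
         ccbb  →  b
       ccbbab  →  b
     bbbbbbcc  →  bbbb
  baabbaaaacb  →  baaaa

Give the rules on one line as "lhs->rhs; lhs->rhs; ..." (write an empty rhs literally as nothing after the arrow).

ab->; acb->a; bc->; ccb->ba

  | bbbcabaab => bbabaab => bbaab => bba
  | aba => a
  | bbabcaacaca => bbcaacaca => baacaca
  | bcbbabbac => bbabbac => bbbac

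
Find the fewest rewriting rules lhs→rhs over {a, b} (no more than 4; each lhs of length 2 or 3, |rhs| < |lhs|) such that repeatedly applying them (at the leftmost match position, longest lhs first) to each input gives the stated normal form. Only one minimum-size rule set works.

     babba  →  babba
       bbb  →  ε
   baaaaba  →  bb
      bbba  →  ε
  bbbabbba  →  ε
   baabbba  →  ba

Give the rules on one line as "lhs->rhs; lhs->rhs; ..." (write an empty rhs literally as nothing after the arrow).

aa->; aaa->; aba->b; bbb->aa

  | babba
  | bbb => aa => ε
  | baaaaba => baba => bb
  | bbba => aaa => ε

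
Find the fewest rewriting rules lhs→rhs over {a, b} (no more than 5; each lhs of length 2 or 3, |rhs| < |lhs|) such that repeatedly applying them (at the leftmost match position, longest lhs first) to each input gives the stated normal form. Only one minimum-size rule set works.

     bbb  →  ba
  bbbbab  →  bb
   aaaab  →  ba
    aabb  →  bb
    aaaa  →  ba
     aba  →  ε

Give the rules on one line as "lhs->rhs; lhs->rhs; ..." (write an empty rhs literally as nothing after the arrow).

aa->; aaa->b; ab->a; bbb->ba

  | bbb => ba
  | bbbbab => babab => baab => bb
  | aaaab => bab => ba
  | aabb => bb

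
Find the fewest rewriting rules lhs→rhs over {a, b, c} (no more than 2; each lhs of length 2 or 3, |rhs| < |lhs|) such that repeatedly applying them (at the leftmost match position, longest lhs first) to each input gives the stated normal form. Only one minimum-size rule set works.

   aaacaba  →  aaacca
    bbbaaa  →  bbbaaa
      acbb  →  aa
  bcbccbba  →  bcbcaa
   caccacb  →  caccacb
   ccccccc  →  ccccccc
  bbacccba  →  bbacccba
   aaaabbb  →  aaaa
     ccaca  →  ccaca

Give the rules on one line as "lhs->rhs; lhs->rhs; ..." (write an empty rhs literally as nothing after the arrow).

  | aaacaba => aaacca
  | bbbaaa
  | acbb => aa
  | bcbccbba => bcbcaa

ab->c; cbb->a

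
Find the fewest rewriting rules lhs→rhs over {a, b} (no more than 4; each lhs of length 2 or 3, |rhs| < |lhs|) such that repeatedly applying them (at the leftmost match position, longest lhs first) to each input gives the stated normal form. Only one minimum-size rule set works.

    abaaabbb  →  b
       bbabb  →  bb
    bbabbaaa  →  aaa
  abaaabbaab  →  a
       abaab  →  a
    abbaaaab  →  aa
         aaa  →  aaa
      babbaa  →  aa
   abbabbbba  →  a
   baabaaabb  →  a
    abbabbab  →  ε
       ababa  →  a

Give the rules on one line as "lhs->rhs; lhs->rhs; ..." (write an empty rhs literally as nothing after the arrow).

  | abaaabbb => aaabbb => ababb => abb => b
  | bbabb => bb
  | bbabbaaa => bbaaa => baaa => aaa
  | abaaabbaab => aaabbaab => ababaab => abaab => aab => ba => a

aab->ba; ab->; ba->a; bab->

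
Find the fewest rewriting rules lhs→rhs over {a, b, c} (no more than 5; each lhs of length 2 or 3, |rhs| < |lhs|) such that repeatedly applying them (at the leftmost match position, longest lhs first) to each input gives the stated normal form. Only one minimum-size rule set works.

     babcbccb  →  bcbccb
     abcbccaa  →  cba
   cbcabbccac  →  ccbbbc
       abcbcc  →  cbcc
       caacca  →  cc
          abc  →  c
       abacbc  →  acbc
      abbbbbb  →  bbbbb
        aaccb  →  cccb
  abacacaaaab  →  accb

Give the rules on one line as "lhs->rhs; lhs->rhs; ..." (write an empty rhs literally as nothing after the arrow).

aa->c; ab->; bca->cb; cca->

  | babcbccb => bcbccb
  | abcbccaa => cbccaa => cba
  | cbcabbccac => ccbbbccac => ccbbbc
  | abcbcc => cbcc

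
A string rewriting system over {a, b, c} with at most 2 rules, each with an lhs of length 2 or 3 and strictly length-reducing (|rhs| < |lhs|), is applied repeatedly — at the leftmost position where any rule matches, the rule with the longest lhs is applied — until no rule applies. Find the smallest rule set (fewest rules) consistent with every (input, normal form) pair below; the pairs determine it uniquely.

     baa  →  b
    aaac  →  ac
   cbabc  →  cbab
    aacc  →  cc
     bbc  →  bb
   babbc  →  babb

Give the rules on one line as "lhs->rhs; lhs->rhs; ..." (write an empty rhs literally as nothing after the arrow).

  | baa => b
  | aaac => ac
  | cbabc => cbab
  | aacc => cc

aa->; bc->b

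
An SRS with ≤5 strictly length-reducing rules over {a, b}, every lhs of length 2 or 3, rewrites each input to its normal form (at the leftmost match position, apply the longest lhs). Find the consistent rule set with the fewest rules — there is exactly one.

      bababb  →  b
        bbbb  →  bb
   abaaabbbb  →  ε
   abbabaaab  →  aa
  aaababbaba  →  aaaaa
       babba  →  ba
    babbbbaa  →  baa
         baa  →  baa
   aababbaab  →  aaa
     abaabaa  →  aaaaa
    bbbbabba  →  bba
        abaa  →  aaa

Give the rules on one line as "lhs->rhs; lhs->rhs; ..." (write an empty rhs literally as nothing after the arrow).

  | bababb => abb => b
  | bbbb => bb
  | abaaabbbb => aaaabbbb => aaabbb => aabb => ab => ε
  | abbabaaab => babaaab => aaab => aa

ab->; aba->aa; bab->; bbb->b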